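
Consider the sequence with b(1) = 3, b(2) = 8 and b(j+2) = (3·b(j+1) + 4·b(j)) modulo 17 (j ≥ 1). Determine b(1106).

b(1) = 3,  b(2) = 8,  b(3) = 2,  b(4) = 4,  b(5) = 3,  b(6) = 8.
Since (b(5), b(6)) = (b(1), b(2)) = (3, 8) (two consecutive terms determine the rest), the sequence is periodic with period 4.
(1106 - 1) mod 4 = 1, so b(1106) = b(2) = 8.

8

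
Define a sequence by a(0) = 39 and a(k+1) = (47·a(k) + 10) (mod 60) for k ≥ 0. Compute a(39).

7

a(0) = 39, a(1) = 43, a(2) = 51, a(3) = 7, a(4) = 39.
Since a(4) = a(0) = 39, the sequence is periodic with period 4.
(39 - 0) mod 4 = 3, so a(39) = a(3) = 7.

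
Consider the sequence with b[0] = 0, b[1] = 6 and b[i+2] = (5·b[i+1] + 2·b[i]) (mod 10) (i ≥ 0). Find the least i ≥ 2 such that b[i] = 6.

b[0] = 0,  b[1] = 6,  b[2] = 0,  b[3] = 2,  b[4] = 0,  b[5] = 4,  b[6] = 0,  b[7] = 8,  b[8] = 0,  b[9] = 6.
Since (b[8], b[9]) = (b[0], b[1]) = (0, 6) (two consecutive terms determine the rest), the sequence is periodic with period 8.
The value 6 next appears (with i ≥ 2) at b[9].

9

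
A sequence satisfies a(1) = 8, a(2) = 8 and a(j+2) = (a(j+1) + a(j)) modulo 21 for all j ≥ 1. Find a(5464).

0

Computing terms: a(1) = 8, a(2) = 8, a(3) = 16, a(4) = 3, a(5) = 19, a(6) = 1, a(7) = 20, a(8) = 0, a(9) = 20, a(10) = 20, a(11) = 19, a(12) = 18, a(13) = 16, a(14) = 13, a(15) = 8, a(16) = 0, a(17) = 8, a(18) = 8.
Since (a(17), a(18)) = (a(1), a(2)) = (8, 8) (two consecutive terms determine the rest), the sequence is periodic with period 16.
So a(5464) = a(1 + ((5464-1) mod 16)) = a(8) = 0.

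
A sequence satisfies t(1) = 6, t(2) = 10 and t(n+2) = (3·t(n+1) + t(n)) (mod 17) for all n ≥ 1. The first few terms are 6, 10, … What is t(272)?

Computing terms: t(1) = 6,  t(2) = 10,  t(3) = 2,  t(4) = 16,  t(5) = 16,  t(6) = 13,  t(7) = 4,  t(8) = 8,  t(9) = 11,  t(10) = 7,  t(11) = 15,  t(12) = 1,  t(13) = 1,  t(14) = 4,  t(15) = 13,  t(16) = 9,  t(17) = 6,  t(18) = 10.
The sequence repeats with period 16.
(272 - 1) mod 16 = 15, so t(272) = t(16) = 9.

9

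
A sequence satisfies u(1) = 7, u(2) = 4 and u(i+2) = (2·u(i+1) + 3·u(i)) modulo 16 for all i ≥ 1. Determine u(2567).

9

u(1) = 7, u(2) = 4, u(3) = 13, u(4) = 6, u(5) = 3, u(6) = 8, u(7) = 9, u(8) = 10, u(9) = 15, u(10) = 12, u(11) = 5, u(12) = 14, u(13) = 11, u(14) = 0, u(15) = 1, u(16) = 2, u(17) = 7, u(18) = 4.
Since (u(17), u(18)) = (u(1), u(2)) = (7, 4) (two consecutive terms determine the rest), the sequence is periodic with period 16.
(2567 - 1) mod 16 = 6, so u(2567) = u(7) = 9.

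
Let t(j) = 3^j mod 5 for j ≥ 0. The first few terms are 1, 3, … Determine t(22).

4

Computing terms: t(0) = 1, t(1) = 3, t(2) = 4, t(3) = 2, t(4) = 1.
The sequence repeats with period 4.
So t(22) = t(0 + ((22-0) mod 4)) = t(2) = 4.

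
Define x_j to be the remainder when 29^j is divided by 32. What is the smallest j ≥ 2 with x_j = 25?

x_1 = 29, x_2 = 9, x_3 = 5, x_4 = 17, x_5 = 13, x_6 = 25, x_7 = 21, x_8 = 1, x_9 = 29.
Since x_9 = x_1 = 29, the sequence is periodic with period 8.
The value 25 first appears (with j ≥ 2) at x_6.

6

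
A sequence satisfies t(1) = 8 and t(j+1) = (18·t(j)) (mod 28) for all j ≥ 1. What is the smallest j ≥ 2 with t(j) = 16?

3

Computing terms: t(1) = 8, t(2) = 4, t(3) = 16, t(4) = 8.
The sequence repeats with period 3.
The value 16 first appears (with j ≥ 2) at t(3).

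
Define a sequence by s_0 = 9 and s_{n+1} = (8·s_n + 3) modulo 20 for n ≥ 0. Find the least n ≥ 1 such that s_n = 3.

We have s_0 = 9,  s_1 = 15,  s_2 = 3,  s_3 = 7,  s_4 = 19,  s_5 = 15.
Since s_5 = s_1 = 15, the sequence is eventually periodic: after a pre-period of length 1 it cycles with period 4.
The value 3 first appears (with n ≥ 1) at s_2.

2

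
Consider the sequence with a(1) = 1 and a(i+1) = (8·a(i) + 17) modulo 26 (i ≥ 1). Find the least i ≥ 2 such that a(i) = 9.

3

Listing terms: a(1) = 1; a(2) = 25; a(3) = 9; a(4) = 11; a(5) = 1.
The sequence repeats with period 4.
The value 9 first appears (with i ≥ 2) at a(3).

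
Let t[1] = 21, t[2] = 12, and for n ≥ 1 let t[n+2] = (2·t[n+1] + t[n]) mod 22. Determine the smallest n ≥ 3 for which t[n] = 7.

t[1] = 21; t[2] = 12; t[3] = 1; t[4] = 14; t[5] = 7; t[6] = 6; t[7] = 19; t[8] = 0; t[9] = 19; t[10] = 16; t[11] = 7; t[12] = 8; t[13] = 1; t[14] = 10; t[15] = 21; t[16] = 8; t[17] = 15; t[18] = 16; t[19] = 3; t[20] = 0; t[21] = 3; t[22] = 6; t[23] = 15; t[24] = 14; t[25] = 21; t[26] = 12.
Since (t[25], t[26]) = (t[1], t[2]) = (21, 12) (two consecutive terms determine the rest), the sequence is periodic with period 24.
The value 7 first appears (with n ≥ 3) at t[5].

5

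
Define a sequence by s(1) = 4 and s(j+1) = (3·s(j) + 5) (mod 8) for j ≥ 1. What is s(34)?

1

Computing terms: s(1) = 4, s(2) = 1, s(3) = 0, s(4) = 5, s(5) = 4.
The sequence repeats with period 4.
So s(34) = s(1 + ((34-1) mod 4)) = s(2) = 1.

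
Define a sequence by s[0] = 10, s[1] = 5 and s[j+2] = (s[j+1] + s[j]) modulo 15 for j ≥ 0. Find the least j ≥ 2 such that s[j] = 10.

Computing terms: s[0] = 10; s[1] = 5; s[2] = 0; s[3] = 5; s[4] = 5; s[5] = 10; s[6] = 0; s[7] = 10; s[8] = 10; s[9] = 5.
The sequence repeats with period 8.
The value 10 first appears (with j ≥ 2) at s[5].

5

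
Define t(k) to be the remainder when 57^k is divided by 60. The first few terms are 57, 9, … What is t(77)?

t(1) = 57; t(2) = 9; t(3) = 33; t(4) = 21; t(5) = 57.
The sequence repeats with period 4.
(77 - 1) mod 4 = 0, so t(77) = t(1) = 57.

57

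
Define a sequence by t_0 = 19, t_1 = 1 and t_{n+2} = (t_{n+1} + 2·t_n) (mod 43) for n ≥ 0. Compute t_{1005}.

10

t_0 = 19, t_1 = 1, t_2 = 39, t_3 = 41, t_4 = 33, t_5 = 29, t_6 = 9, t_7 = 24, t_8 = 42, t_9 = 4, t_{10} = 2, t_{11} = 10, t_{12} = 14, t_{13} = 34, t_{14} = 19, t_{15} = 1.
Since (t_{14}, t_{15}) = (t_0, t_1) = (19, 1) (two consecutive terms determine the rest), the sequence is periodic with period 14.
So t_{1005} = t_{0 + ((1005-0) mod 14)} = t_{11} = 10.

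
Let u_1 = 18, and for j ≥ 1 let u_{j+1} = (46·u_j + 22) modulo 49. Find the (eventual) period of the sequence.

21

Listing terms: u_1 = 18, u_2 = 17, u_3 = 20, u_4 = 11, u_5 = 38, u_6 = 6, u_7 = 4, u_8 = 10, u_9 = 41, u_{10} = 46, u_{11} = 31, u_{12} = 27, u_{13} = 39, u_{14} = 3, u_{15} = 13, u_{16} = 32, u_{17} = 24, u_{18} = 48, u_{19} = 25, u_{20} = 45, u_{21} = 34, u_{22} = 18.
Since u_{22} = u_1 = 18, the sequence is periodic with period 21.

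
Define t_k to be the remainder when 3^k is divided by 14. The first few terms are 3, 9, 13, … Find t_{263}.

Computing terms: t_1 = 3,  t_2 = 9,  t_3 = 13,  t_4 = 11,  t_5 = 5,  t_6 = 1,  t_7 = 3.
Since t_7 = t_1 = 3, the sequence is periodic with period 6.
(263 - 1) mod 6 = 4, so t_{263} = t_5 = 5.

5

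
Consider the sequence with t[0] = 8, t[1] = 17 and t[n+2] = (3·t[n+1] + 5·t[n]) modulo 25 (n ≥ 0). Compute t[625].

t[0] = 8,  t[1] = 17,  t[2] = 16,  t[3] = 8,  t[4] = 4,  t[5] = 2,  t[6] = 1,  t[7] = 13,  t[8] = 19,  t[9] = 22,  t[10] = 11,  t[11] = 18,  t[12] = 9,  t[13] = 17,  t[14] = 21,  t[15] = 23,  t[16] = 24,  t[17] = 12,  t[18] = 6,  t[19] = 3,  t[20] = 14,  t[21] = 7,  t[22] = 16,  t[23] = 8.
Since (t[22], t[23]) = (t[2], t[3]) = (16, 8) (two consecutive terms determine the rest), the sequence is eventually periodic: after a pre-period of length 2 it cycles with period 20.
For n ≥ 2, t[n] depends only on (n - 2) mod 20. (625 - 2) mod 20 = 3, so t[625] = t[5] = 2.

2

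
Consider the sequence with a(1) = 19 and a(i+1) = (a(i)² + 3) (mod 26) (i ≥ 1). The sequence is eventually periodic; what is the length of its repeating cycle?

a(1) = 19,  a(2) = 0,  a(3) = 3,  a(4) = 12,  a(5) = 17,  a(6) = 6,  a(7) = 13,  a(8) = 16,  a(9) = 25,  a(10) = 4,  a(11) = 19.
Since a(11) = a(1) = 19, the sequence is periodic with period 10.

10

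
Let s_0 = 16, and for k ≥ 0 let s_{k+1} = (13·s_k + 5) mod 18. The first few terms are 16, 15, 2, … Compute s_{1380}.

s_0 = 16, s_1 = 15, s_2 = 2, s_3 = 13, s_4 = 12, s_5 = 17, s_6 = 10, s_7 = 9, s_8 = 14, s_9 = 7, s_{10} = 6, s_{11} = 11, s_{12} = 4, s_{13} = 3, s_{14} = 8, s_{15} = 1, s_{16} = 0, s_{17} = 5, s_{18} = 16.
Since s_{18} = s_0 = 16, the sequence is periodic with period 18.
So s_{1380} = s_{0 + ((1380-0) mod 18)} = s_{12} = 4.

4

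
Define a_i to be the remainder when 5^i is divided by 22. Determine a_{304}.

a_1 = 5,  a_2 = 3,  a_3 = 15,  a_4 = 9,  a_5 = 1,  a_6 = 5.
The sequence repeats with period 5.
(304 - 1) mod 5 = 3, so a_{304} = a_4 = 9.

9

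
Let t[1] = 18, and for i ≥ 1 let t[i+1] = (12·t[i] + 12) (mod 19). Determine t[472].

Computing terms: t[1] = 18, t[2] = 0, t[3] = 12, t[4] = 4, t[5] = 3, t[6] = 10, t[7] = 18.
Since t[7] = t[1] = 18, the sequence is periodic with period 6.
So t[472] = t[1 + ((472-1) mod 6)] = t[4] = 4.

4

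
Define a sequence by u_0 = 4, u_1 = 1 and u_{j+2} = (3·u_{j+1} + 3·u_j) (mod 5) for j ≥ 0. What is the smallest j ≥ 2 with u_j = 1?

5

u_0 = 4; u_1 = 1; u_2 = 0; u_3 = 3; u_4 = 4; u_5 = 1.
The sequence repeats with period 4.
The value 1 next appears (with j ≥ 2) at u_5.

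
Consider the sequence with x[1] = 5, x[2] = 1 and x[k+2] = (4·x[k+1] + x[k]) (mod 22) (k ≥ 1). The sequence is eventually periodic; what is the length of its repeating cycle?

Computing terms: x[1] = 5; x[2] = 1; x[3] = 9; x[4] = 15; x[5] = 3; x[6] = 5; x[7] = 1.
The sequence repeats with period 5.

5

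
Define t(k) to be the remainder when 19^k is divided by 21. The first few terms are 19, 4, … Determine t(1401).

13

We have t(1) = 19,  t(2) = 4,  t(3) = 13,  t(4) = 16,  t(5) = 10,  t(6) = 1,  t(7) = 19.
The sequence repeats with period 6.
(1401 - 1) mod 6 = 2, so t(1401) = t(3) = 13.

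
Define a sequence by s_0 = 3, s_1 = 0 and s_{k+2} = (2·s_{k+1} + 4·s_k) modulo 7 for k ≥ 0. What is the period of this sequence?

48

s_0 = 3,  s_1 = 0,  s_2 = 5,  s_3 = 3,  s_4 = 5,  s_5 = 1,  s_6 = 1,  s_7 = 6,  s_8 = 2,  s_9 = 0,  s_{10} = 1,  s_{11} = 2,  s_{12} = 1,  s_{13} = 3,  s_{14} = 3,  s_{15} = 4,  s_{16} = 6,  s_{17} = 0,  s_{18} = 3,  s_{19} = 6,  s_{20} = 3,  s_{21} = 2,  s_{22} = 2,  s_{23} = 5,  s_{24} = 4,  s_{25} = 0,  s_{26} = 2,  s_{27} = 4,  s_{28} = 2,  s_{29} = 6,  s_{30} = 6,  s_{31} = 1,  s_{32} = 5,  s_{33} = 0,  s_{34} = 6,  s_{35} = 5,  s_{36} = 6,  s_{37} = 4,  s_{38} = 4,  s_{39} = 3,  s_{40} = 1,  s_{41} = 0,  s_{42} = 4,  s_{43} = 1,  s_{44} = 4,  s_{45} = 5,  s_{46} = 5,  s_{47} = 2,  s_{48} = 3,  s_{49} = 0.
The sequence repeats with period 48.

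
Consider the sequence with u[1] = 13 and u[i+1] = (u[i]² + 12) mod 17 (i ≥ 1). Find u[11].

11

Computing terms: u[1] = 13, u[2] = 11, u[3] = 14, u[4] = 4, u[5] = 11.
Since u[5] = u[2] = 11, the sequence is eventually periodic: after a pre-period of length 1 it cycles with period 3.
For i ≥ 2, u[i] depends only on (i - 2) mod 3. (11 - 2) mod 3 = 0, so u[11] = u[2] = 11.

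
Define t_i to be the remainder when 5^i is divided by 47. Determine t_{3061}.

22

Listing terms: t_1 = 5,  t_2 = 25,  t_3 = 31,  t_4 = 14,  t_5 = 23,  t_6 = 21,  t_7 = 11,  t_8 = 8,  t_9 = 40,  t_{10} = 12,  t_{11} = 13,  t_{12} = 18,  t_{13} = 43,  t_{14} = 27,  t_{15} = 41,  t_{16} = 17,  t_{17} = 38,  t_{18} = 2,  t_{19} = 10,  t_{20} = 3,  t_{21} = 15,  t_{22} = 28,  t_{23} = 46,  t_{24} = 42,  t_{25} = 22,  t_{26} = 16,  t_{27} = 33,  t_{28} = 24,  t_{29} = 26,  t_{30} = 36,  t_{31} = 39,  t_{32} = 7,  t_{33} = 35,  t_{34} = 34,  t_{35} = 29,  t_{36} = 4,  t_{37} = 20,  t_{38} = 6,  t_{39} = 30,  t_{40} = 9,  t_{41} = 45,  t_{42} = 37,  t_{43} = 44,  t_{44} = 32,  t_{45} = 19,  t_{46} = 1,  t_{47} = 5.
Since t_{47} = t_1 = 5, the sequence is periodic with period 46.
(3061 - 1) mod 46 = 24, so t_{3061} = t_{25} = 22.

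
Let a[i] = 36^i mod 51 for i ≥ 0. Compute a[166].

Computing terms: a[0] = 1,  a[1] = 36,  a[2] = 21,  a[3] = 42,  a[4] = 33,  a[5] = 15,  a[6] = 30,  a[7] = 9,  a[8] = 18,  a[9] = 36.
Since a[9] = a[1] = 36, the sequence is eventually periodic: after a pre-period of length 1 it cycles with period 8.
For i ≥ 1, a[i] depends only on (i - 1) mod 8. (166 - 1) mod 8 = 5, so a[166] = a[6] = 30.

30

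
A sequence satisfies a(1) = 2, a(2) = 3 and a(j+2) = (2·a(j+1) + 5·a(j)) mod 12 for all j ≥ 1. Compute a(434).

a(1) = 2; a(2) = 3; a(3) = 4; a(4) = 11; a(5) = 6; a(6) = 7; a(7) = 8; a(8) = 3; a(9) = 10; a(10) = 11; a(11) = 0; a(12) = 7; a(13) = 2; a(14) = 3.
The sequence repeats with period 12.
(434 - 1) mod 12 = 1, so a(434) = a(2) = 3.

3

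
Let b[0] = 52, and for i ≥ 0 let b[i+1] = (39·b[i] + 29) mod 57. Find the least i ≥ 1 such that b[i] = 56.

8

b[0] = 52; b[1] = 5; b[2] = 53; b[3] = 44; b[4] = 35; b[5] = 26; b[6] = 17; b[7] = 8; b[8] = 56; b[9] = 47; b[10] = 38; b[11] = 29; b[12] = 20; b[13] = 11; b[14] = 2; b[15] = 50; b[16] = 41; b[17] = 32; b[18] = 23; b[19] = 14; b[20] = 5.
Since b[20] = b[1] = 5, the sequence is eventually periodic: after a pre-period of length 1 it cycles with period 19.
The value 56 first appears (with i ≥ 1) at b[8].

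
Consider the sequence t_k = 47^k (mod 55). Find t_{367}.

We have t_0 = 1,  t_1 = 47,  t_2 = 9,  t_3 = 38,  t_4 = 26,  t_5 = 12,  t_6 = 14,  t_7 = 53,  t_8 = 16,  t_9 = 37,  t_{10} = 34,  t_{11} = 3,  t_{12} = 31,  t_{13} = 27,  t_{14} = 4,  t_{15} = 23,  t_{16} = 36,  t_{17} = 42,  t_{18} = 49,  t_{19} = 48,  t_{20} = 1.
Since t_{20} = t_0 = 1, the sequence is periodic with period 20.
So t_{367} = t_{0 + ((367-0) mod 20)} = t_7 = 53.

53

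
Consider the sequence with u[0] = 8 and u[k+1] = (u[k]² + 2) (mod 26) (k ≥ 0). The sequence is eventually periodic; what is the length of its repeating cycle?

We have u[0] = 8, u[1] = 14, u[2] = 16, u[3] = 24, u[4] = 6, u[5] = 12, u[6] = 16.
Since u[6] = u[2] = 16, the sequence is eventually periodic: after a pre-period of length 2 it cycles with period 4.

4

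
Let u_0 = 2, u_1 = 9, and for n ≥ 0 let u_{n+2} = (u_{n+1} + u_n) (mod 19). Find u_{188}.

6

Computing terms: u_0 = 2, u_1 = 9, u_2 = 11, u_3 = 1, u_4 = 12, u_5 = 13, u_6 = 6, u_7 = 0, u_8 = 6, u_9 = 6, u_{10} = 12, u_{11} = 18, u_{12} = 11, u_{13} = 10, u_{14} = 2, u_{15} = 12, u_{16} = 14, u_{17} = 7, u_{18} = 2, u_{19} = 9.
Since (u_{18}, u_{19}) = (u_0, u_1) = (2, 9) (two consecutive terms determine the rest), the sequence is periodic with period 18.
(188 - 0) mod 18 = 8, so u_{188} = u_8 = 6.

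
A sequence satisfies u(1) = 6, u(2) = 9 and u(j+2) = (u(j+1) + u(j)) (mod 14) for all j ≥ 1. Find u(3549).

3

We have u(1) = 6,  u(2) = 9,  u(3) = 1,  u(4) = 10,  u(5) = 11,  u(6) = 7,  u(7) = 4,  u(8) = 11,  u(9) = 1,  u(10) = 12,  u(11) = 13,  u(12) = 11,  u(13) = 10,  u(14) = 7,  u(15) = 3,  u(16) = 10,  u(17) = 13,  u(18) = 9,  u(19) = 8,  u(20) = 3,  u(21) = 11,  u(22) = 0,  u(23) = 11,  u(24) = 11,  u(25) = 8,  u(26) = 5,  u(27) = 13,  u(28) = 4,  u(29) = 3,  u(30) = 7,  u(31) = 10,  u(32) = 3,  u(33) = 13,  u(34) = 2,  u(35) = 1,  u(36) = 3,  u(37) = 4,  u(38) = 7,  u(39) = 11,  u(40) = 4,  u(41) = 1,  u(42) = 5,  u(43) = 6,  u(44) = 11,  u(45) = 3,  u(46) = 0,  u(47) = 3,  u(48) = 3,  u(49) = 6,  u(50) = 9.
The sequence repeats with period 48.
So u(3549) = u(1 + ((3549-1) mod 48)) = u(45) = 3.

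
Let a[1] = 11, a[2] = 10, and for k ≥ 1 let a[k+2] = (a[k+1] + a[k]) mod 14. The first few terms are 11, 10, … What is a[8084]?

10

We have a[1] = 11,  a[2] = 10,  a[3] = 7,  a[4] = 3,  a[5] = 10,  a[6] = 13,  a[7] = 9,  a[8] = 8,  a[9] = 3,  a[10] = 11,  a[11] = 0,  a[12] = 11,  a[13] = 11,  a[14] = 8,  a[15] = 5,  a[16] = 13,  a[17] = 4,  a[18] = 3,  a[19] = 7,  a[20] = 10,  a[21] = 3,  a[22] = 13,  a[23] = 2,  a[24] = 1,  a[25] = 3,  a[26] = 4,  a[27] = 7,  a[28] = 11,  a[29] = 4,  a[30] = 1,  a[31] = 5,  a[32] = 6,  a[33] = 11,  a[34] = 3,  a[35] = 0,  a[36] = 3,  a[37] = 3,  a[38] = 6,  a[39] = 9,  a[40] = 1,  a[41] = 10,  a[42] = 11,  a[43] = 7,  a[44] = 4,  a[45] = 11,  a[46] = 1,  a[47] = 12,  a[48] = 13,  a[49] = 11,  a[50] = 10.
Since (a[49], a[50]) = (a[1], a[2]) = (11, 10) (two consecutive terms determine the rest), the sequence is periodic with period 48.
So a[8084] = a[1 + ((8084-1) mod 48)] = a[20] = 10.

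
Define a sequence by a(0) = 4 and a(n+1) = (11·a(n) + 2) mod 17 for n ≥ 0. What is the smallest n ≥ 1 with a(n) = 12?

1

a(0) = 4,  a(1) = 12,  a(2) = 15,  a(3) = 14,  a(4) = 3,  a(5) = 1,  a(6) = 13,  a(7) = 9,  a(8) = 16,  a(9) = 8,  a(10) = 5,  a(11) = 6,  a(12) = 0,  a(13) = 2,  a(14) = 7,  a(15) = 11,  a(16) = 4.
Since a(16) = a(0) = 4, the sequence is periodic with period 16.
The value 12 first appears (with n ≥ 1) at a(1).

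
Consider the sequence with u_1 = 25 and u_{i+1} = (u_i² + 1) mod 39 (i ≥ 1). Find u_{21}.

14

Computing terms: u_1 = 25, u_2 = 2, u_3 = 5, u_4 = 26, u_5 = 14, u_6 = 2.
Since u_6 = u_2 = 2, the sequence is eventually periodic: after a pre-period of length 1 it cycles with period 4.
For i ≥ 2, u_i depends only on (i - 2) mod 4. (21 - 2) mod 4 = 3, so u_{21} = u_5 = 14.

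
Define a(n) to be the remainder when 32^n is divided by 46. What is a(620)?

Listing terms: a(1) = 32,  a(2) = 12,  a(3) = 16,  a(4) = 6,  a(5) = 8,  a(6) = 26,  a(7) = 4,  a(8) = 36,  a(9) = 2,  a(10) = 18,  a(11) = 24,  a(12) = 32.
Since a(12) = a(1) = 32, the sequence is periodic with period 11.
So a(620) = a(1 + ((620-1) mod 11)) = a(4) = 6.

6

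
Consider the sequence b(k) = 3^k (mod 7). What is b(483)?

b(1) = 3, b(2) = 2, b(3) = 6, b(4) = 4, b(5) = 5, b(6) = 1, b(7) = 3.
The sequence repeats with period 6.
So b(483) = b(1 + ((483-1) mod 6)) = b(3) = 6.

6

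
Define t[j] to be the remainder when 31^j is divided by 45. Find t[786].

1

Listing terms: t[0] = 1,  t[1] = 31,  t[2] = 16,  t[3] = 1.
Since t[3] = t[0] = 1, the sequence is periodic with period 3.
(786 - 0) mod 3 = 0, so t[786] = t[0] = 1.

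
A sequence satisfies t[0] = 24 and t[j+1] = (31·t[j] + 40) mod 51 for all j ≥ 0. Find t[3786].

t[0] = 24; t[1] = 19; t[2] = 17; t[3] = 6; t[4] = 22; t[5] = 8; t[6] = 33; t[7] = 43; t[8] = 47; t[9] = 18; t[10] = 37; t[11] = 14; t[12] = 15; t[13] = 46; t[14] = 38; t[15] = 45; t[16] = 7; t[17] = 2; t[18] = 0; t[19] = 40; t[20] = 5; t[21] = 42; t[22] = 16; t[23] = 26; t[24] = 30; t[25] = 1; t[26] = 20; t[27] = 48; t[28] = 49; t[29] = 29; t[30] = 21; t[31] = 28; t[32] = 41; t[33] = 36; t[34] = 34; t[35] = 23; t[36] = 39; t[37] = 25; t[38] = 50; t[39] = 9; t[40] = 13; t[41] = 35; t[42] = 3; t[43] = 31; t[44] = 32; t[45] = 12; t[46] = 4; t[47] = 11; t[48] = 24.
Since t[48] = t[0] = 24, the sequence is periodic with period 48.
So t[3786] = t[0 + ((3786-0) mod 48)] = t[42] = 3.

3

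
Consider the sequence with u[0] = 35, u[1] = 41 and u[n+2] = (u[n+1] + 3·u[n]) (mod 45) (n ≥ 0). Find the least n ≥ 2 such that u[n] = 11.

2

We have u[0] = 35,  u[1] = 41,  u[2] = 11,  u[3] = 44,  u[4] = 32,  u[5] = 29,  u[6] = 35,  u[7] = 32,  u[8] = 2,  u[9] = 8,  u[10] = 14,  u[11] = 38,  u[12] = 35,  u[13] = 14,  u[14] = 29,  u[15] = 26,  u[16] = 23,  u[17] = 11,  u[18] = 35,  u[19] = 23,  u[20] = 38,  u[21] = 17,  u[22] = 41,  u[23] = 2,  u[24] = 35,  u[25] = 41.
The sequence repeats with period 24.
The value 11 first appears (with n ≥ 2) at u[2].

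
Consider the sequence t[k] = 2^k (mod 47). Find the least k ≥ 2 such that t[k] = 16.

4

We have t[1] = 2,  t[2] = 4,  t[3] = 8,  t[4] = 16,  t[5] = 32,  t[6] = 17,  t[7] = 34,  t[8] = 21,  t[9] = 42,  t[10] = 37,  t[11] = 27,  t[12] = 7,  t[13] = 14,  t[14] = 28,  t[15] = 9,  t[16] = 18,  t[17] = 36,  t[18] = 25,  t[19] = 3,  t[20] = 6,  t[21] = 12,  t[22] = 24,  t[23] = 1,  t[24] = 2.
The sequence repeats with period 23.
The value 16 first appears (with k ≥ 2) at t[4].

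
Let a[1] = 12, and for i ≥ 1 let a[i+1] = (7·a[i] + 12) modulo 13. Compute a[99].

Listing terms: a[1] = 12, a[2] = 5, a[3] = 8, a[4] = 3, a[5] = 7, a[6] = 9, a[7] = 10, a[8] = 4, a[9] = 1, a[10] = 6, a[11] = 2, a[12] = 0, a[13] = 12.
Since a[13] = a[1] = 12, the sequence is periodic with period 12.
So a[99] = a[1 + ((99-1) mod 12)] = a[3] = 8.

8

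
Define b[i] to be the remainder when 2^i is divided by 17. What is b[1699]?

8

Computing terms: b[0] = 1; b[1] = 2; b[2] = 4; b[3] = 8; b[4] = 16; b[5] = 15; b[6] = 13; b[7] = 9; b[8] = 1.
Since b[8] = b[0] = 1, the sequence is periodic with period 8.
(1699 - 0) mod 8 = 3, so b[1699] = b[3] = 8.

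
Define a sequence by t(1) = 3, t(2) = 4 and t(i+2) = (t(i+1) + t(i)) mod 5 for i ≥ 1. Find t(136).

1

t(1) = 3, t(2) = 4, t(3) = 2, t(4) = 1, t(5) = 3, t(6) = 4.
Since (t(5), t(6)) = (t(1), t(2)) = (3, 4) (two consecutive terms determine the rest), the sequence is periodic with period 4.
So t(136) = t(1 + ((136-1) mod 4)) = t(4) = 1.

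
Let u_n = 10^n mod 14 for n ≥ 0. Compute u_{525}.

6

Listing terms: u_0 = 1; u_1 = 10; u_2 = 2; u_3 = 6; u_4 = 4; u_5 = 12; u_6 = 8; u_7 = 10.
Since u_7 = u_1 = 10, the sequence is eventually periodic: after a pre-period of length 1 it cycles with period 6.
For n ≥ 1, u_n depends only on (n - 1) mod 6. (525 - 1) mod 6 = 2, so u_{525} = u_3 = 6.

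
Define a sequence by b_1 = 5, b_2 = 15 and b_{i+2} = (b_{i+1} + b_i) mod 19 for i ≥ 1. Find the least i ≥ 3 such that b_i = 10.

Computing terms: b_1 = 5; b_2 = 15; b_3 = 1; b_4 = 16; b_5 = 17; b_6 = 14; b_7 = 12; b_8 = 7; b_9 = 0; b_{10} = 7; b_{11} = 7; b_{12} = 14; b_{13} = 2; b_{14} = 16; b_{15} = 18; b_{16} = 15; b_{17} = 14; b_{18} = 10; b_{19} = 5; b_{20} = 15.
Since (b_{19}, b_{20}) = (b_1, b_2) = (5, 15) (two consecutive terms determine the rest), the sequence is periodic with period 18.
The value 10 first appears (with i ≥ 3) at b_{18}.

18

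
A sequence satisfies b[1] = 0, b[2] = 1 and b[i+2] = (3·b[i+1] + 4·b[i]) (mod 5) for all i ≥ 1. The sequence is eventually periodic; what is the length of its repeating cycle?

Listing terms: b[1] = 0; b[2] = 1; b[3] = 3; b[4] = 3; b[5] = 1; b[6] = 0; b[7] = 4; b[8] = 2; b[9] = 2; b[10] = 4; b[11] = 0; b[12] = 1.
Since (b[11], b[12]) = (b[1], b[2]) = (0, 1) (two consecutive terms determine the rest), the sequence is periodic with period 10.

10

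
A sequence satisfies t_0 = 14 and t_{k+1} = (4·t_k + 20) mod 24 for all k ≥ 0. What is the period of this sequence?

3

Computing terms: t_0 = 14, t_1 = 4, t_2 = 12, t_3 = 20, t_4 = 4.
Since t_4 = t_1 = 4, the sequence is eventually periodic: after a pre-period of length 1 it cycles with period 3.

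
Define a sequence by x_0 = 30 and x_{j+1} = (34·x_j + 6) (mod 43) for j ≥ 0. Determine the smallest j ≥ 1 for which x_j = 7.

Computing terms: x_0 = 30, x_1 = 37, x_2 = 17, x_3 = 25, x_4 = 39, x_5 = 42, x_6 = 15, x_7 = 0, x_8 = 6, x_9 = 38, x_{10} = 8, x_{11} = 20, x_{12} = 41, x_{13} = 24, x_{14} = 5, x_{15} = 4, x_{16} = 13, x_{17} = 18, x_{18} = 16, x_{19} = 34, x_{20} = 1, x_{21} = 40, x_{22} = 33, x_{23} = 10, x_{24} = 2, x_{25} = 31, x_{26} = 28, x_{27} = 12, x_{28} = 27, x_{29} = 21, x_{30} = 32, x_{31} = 19, x_{32} = 7, x_{33} = 29, x_{34} = 3, x_{35} = 22, x_{36} = 23, x_{37} = 14, x_{38} = 9, x_{39} = 11, x_{40} = 36, x_{41} = 26, x_{42} = 30.
Since x_{42} = x_0 = 30, the sequence is periodic with period 42.
The value 7 first appears (with j ≥ 1) at x_{32}.

32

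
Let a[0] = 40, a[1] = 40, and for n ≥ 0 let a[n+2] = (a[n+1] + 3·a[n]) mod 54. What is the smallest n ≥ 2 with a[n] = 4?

4

a[0] = 40,  a[1] = 40,  a[2] = 52,  a[3] = 10,  a[4] = 4,  a[5] = 34,  a[6] = 46,  a[7] = 40,  a[8] = 16,  a[9] = 28,  a[10] = 22,  a[11] = 52,  a[12] = 10.
Since (a[11], a[12]) = (a[2], a[3]) = (52, 10) (two consecutive terms determine the rest), the sequence is eventually periodic: after a pre-period of length 2 it cycles with period 9.
The value 4 first appears (with n ≥ 2) at a[4].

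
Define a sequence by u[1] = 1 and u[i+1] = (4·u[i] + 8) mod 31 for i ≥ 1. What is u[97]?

12

Computing terms: u[1] = 1,  u[2] = 12,  u[3] = 25,  u[4] = 15,  u[5] = 6,  u[6] = 1.
The sequence repeats with period 5.
(97 - 1) mod 5 = 1, so u[97] = u[2] = 12.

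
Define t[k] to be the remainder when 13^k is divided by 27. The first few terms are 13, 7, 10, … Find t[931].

22

t[1] = 13,  t[2] = 7,  t[3] = 10,  t[4] = 22,  t[5] = 16,  t[6] = 19,  t[7] = 4,  t[8] = 25,  t[9] = 1,  t[10] = 13.
The sequence repeats with period 9.
So t[931] = t[1 + ((931-1) mod 9)] = t[4] = 22.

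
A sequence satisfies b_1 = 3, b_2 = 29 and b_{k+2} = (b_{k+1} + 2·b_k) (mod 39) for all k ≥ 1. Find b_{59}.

We have b_1 = 3, b_2 = 29, b_3 = 35, b_4 = 15, b_5 = 7, b_6 = 37, b_7 = 12, b_8 = 8, b_9 = 32, b_{10} = 9, b_{11} = 34, b_{12} = 13, b_{13} = 3, b_{14} = 29.
The sequence repeats with period 12.
(59 - 1) mod 12 = 10, so b_{59} = b_{11} = 34.

34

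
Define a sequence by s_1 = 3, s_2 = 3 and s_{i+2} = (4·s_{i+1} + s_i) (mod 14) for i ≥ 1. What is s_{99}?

s_1 = 3,  s_2 = 3,  s_3 = 1,  s_4 = 7,  s_5 = 1,  s_6 = 11,  s_7 = 3,  s_8 = 9,  s_9 = 11,  s_{10} = 11,  s_{11} = 13,  s_{12} = 7,  s_{13} = 13,  s_{14} = 3,  s_{15} = 11,  s_{16} = 5,  s_{17} = 3,  s_{18} = 3.
Since (s_{17}, s_{18}) = (s_1, s_2) = (3, 3) (two consecutive terms determine the rest), the sequence is periodic with period 16.
So s_{99} = s_{1 + ((99-1) mod 16)} = s_3 = 1.

1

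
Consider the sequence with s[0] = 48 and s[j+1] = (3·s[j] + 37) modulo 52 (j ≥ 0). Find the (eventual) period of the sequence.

We have s[0] = 48; s[1] = 25; s[2] = 8; s[3] = 9; s[4] = 12; s[5] = 21; s[6] = 48.
The sequence repeats with period 6.

6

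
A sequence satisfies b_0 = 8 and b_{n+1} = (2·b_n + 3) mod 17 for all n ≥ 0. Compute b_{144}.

Listing terms: b_0 = 8; b_1 = 2; b_2 = 7; b_3 = 0; b_4 = 3; b_5 = 9; b_6 = 4; b_7 = 11; b_8 = 8.
The sequence repeats with period 8.
So b_{144} = b_{0 + ((144-0) mod 8)} = b_0 = 8.

8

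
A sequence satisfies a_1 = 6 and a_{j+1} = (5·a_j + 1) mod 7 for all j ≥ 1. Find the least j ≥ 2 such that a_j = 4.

4

a_1 = 6,  a_2 = 3,  a_3 = 2,  a_4 = 4,  a_5 = 0,  a_6 = 1,  a_7 = 6.
The sequence repeats with period 6.
The value 4 first appears (with j ≥ 2) at a_4.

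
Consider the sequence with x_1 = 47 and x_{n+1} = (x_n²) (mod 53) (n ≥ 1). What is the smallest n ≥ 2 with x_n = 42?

x_1 = 47; x_2 = 36; x_3 = 24; x_4 = 46; x_5 = 49; x_6 = 16; x_7 = 44; x_8 = 28; x_9 = 42; x_{10} = 15; x_{11} = 13; x_{12} = 10; x_{13} = 47.
The sequence repeats with period 12.
The value 42 first appears (with n ≥ 2) at x_9.

9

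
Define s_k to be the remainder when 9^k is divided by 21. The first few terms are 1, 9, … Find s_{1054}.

9

Computing terms: s_0 = 1, s_1 = 9, s_2 = 18, s_3 = 15, s_4 = 9.
Since s_4 = s_1 = 9, the sequence is eventually periodic: after a pre-period of length 1 it cycles with period 3.
For k ≥ 1, s_k depends only on (k - 1) mod 3. (1054 - 1) mod 3 = 0, so s_{1054} = s_1 = 9.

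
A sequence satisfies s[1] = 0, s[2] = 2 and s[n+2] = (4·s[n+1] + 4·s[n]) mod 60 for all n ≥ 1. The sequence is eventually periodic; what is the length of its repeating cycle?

24

Listing terms: s[1] = 0,  s[2] = 2,  s[3] = 8,  s[4] = 40,  s[5] = 12,  s[6] = 28,  s[7] = 40,  s[8] = 32,  s[9] = 48,  s[10] = 20,  s[11] = 32,  s[12] = 28,  s[13] = 0,  s[14] = 52,  s[15] = 28,  s[16] = 20,  s[17] = 12,  s[18] = 8,  s[19] = 20,  s[20] = 52,  s[21] = 48,  s[22] = 40,  s[23] = 52,  s[24] = 8,  s[25] = 0,  s[26] = 32,  s[27] = 8,  s[28] = 40.
Since (s[27], s[28]) = (s[3], s[4]) = (8, 40) (two consecutive terms determine the rest), the sequence is eventually periodic: after a pre-period of length 2 it cycles with period 24.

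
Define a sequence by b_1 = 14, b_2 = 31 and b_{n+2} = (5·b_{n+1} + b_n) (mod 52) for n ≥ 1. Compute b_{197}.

25

Listing terms: b_1 = 14, b_2 = 31, b_3 = 13, b_4 = 44, b_5 = 25, b_6 = 13, b_7 = 38, b_8 = 47, b_9 = 13, b_{10} = 8, b_{11} = 1, b_{12} = 13, b_{13} = 14, b_{14} = 31.
Since (b_{13}, b_{14}) = (b_1, b_2) = (14, 31) (two consecutive terms determine the rest), the sequence is periodic with period 12.
So b_{197} = b_{1 + ((197-1) mod 12)} = b_5 = 25.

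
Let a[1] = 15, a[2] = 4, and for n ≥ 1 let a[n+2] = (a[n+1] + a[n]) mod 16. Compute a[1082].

We have a[1] = 15, a[2] = 4, a[3] = 3, a[4] = 7, a[5] = 10, a[6] = 1, a[7] = 11, a[8] = 12, a[9] = 7, a[10] = 3, a[11] = 10, a[12] = 13, a[13] = 7, a[14] = 4, a[15] = 11, a[16] = 15, a[17] = 10, a[18] = 9, a[19] = 3, a[20] = 12, a[21] = 15, a[22] = 11, a[23] = 10, a[24] = 5, a[25] = 15, a[26] = 4.
Since (a[25], a[26]) = (a[1], a[2]) = (15, 4) (two consecutive terms determine the rest), the sequence is periodic with period 24.
(1082 - 1) mod 24 = 1, so a[1082] = a[2] = 4.

4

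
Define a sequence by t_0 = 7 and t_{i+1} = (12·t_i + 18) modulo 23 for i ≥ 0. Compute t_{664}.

t_0 = 7; t_1 = 10; t_2 = 0; t_3 = 18; t_4 = 4; t_5 = 20; t_6 = 5; t_7 = 9; t_8 = 11; t_9 = 12; t_{10} = 1; t_{11} = 7.
Since t_{11} = t_0 = 7, the sequence is periodic with period 11.
(664 - 0) mod 11 = 4, so t_{664} = t_4 = 4.

4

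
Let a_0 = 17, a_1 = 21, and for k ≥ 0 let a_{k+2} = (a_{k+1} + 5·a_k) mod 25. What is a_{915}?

a_0 = 17,  a_1 = 21,  a_2 = 6,  a_3 = 11,  a_4 = 16,  a_5 = 21,  a_6 = 1,  a_7 = 6,  a_8 = 11.
Since (a_7, a_8) = (a_2, a_3) = (6, 11) (two consecutive terms determine the rest), the sequence is eventually periodic: after a pre-period of length 2 it cycles with period 5.
For k ≥ 2, a_k depends only on (k - 2) mod 5. (915 - 2) mod 5 = 3, so a_{915} = a_5 = 21.

21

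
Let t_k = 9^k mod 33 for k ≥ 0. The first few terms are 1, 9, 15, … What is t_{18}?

3

t_0 = 1, t_1 = 9, t_2 = 15, t_3 = 3, t_4 = 27, t_5 = 12, t_6 = 9.
Since t_6 = t_1 = 9, the sequence is eventually periodic: after a pre-period of length 1 it cycles with period 5.
For k ≥ 1, t_k depends only on (k - 1) mod 5. (18 - 1) mod 5 = 2, so t_{18} = t_3 = 3.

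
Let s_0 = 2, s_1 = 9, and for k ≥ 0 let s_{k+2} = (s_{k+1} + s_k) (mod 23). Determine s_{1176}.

21

Listing terms: s_0 = 2; s_1 = 9; s_2 = 11; s_3 = 20; s_4 = 8; s_5 = 5; s_6 = 13; s_7 = 18; s_8 = 8; s_9 = 3; s_{10} = 11; s_{11} = 14; s_{12} = 2; s_{13} = 16; s_{14} = 18; s_{15} = 11; s_{16} = 6; s_{17} = 17; s_{18} = 0; s_{19} = 17; s_{20} = 17; s_{21} = 11; s_{22} = 5; s_{23} = 16; s_{24} = 21; s_{25} = 14; s_{26} = 12; s_{27} = 3; s_{28} = 15; s_{29} = 18; s_{30} = 10; s_{31} = 5; s_{32} = 15; s_{33} = 20; s_{34} = 12; s_{35} = 9; s_{36} = 21; s_{37} = 7; s_{38} = 5; s_{39} = 12; s_{40} = 17; s_{41} = 6; s_{42} = 0; s_{43} = 6; s_{44} = 6; s_{45} = 12; s_{46} = 18; s_{47} = 7; s_{48} = 2; s_{49} = 9.
The sequence repeats with period 48.
(1176 - 0) mod 48 = 24, so s_{1176} = s_{24} = 21.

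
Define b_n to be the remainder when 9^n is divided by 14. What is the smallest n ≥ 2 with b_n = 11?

b_1 = 9,  b_2 = 11,  b_3 = 1,  b_4 = 9.
The sequence repeats with period 3.
The value 11 first appears (with n ≥ 2) at b_2.

2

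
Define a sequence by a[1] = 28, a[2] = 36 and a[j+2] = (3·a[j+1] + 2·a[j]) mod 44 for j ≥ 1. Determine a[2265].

a[1] = 28; a[2] = 36; a[3] = 32; a[4] = 36; a[5] = 40; a[6] = 16; a[7] = 40; a[8] = 20; a[9] = 8; a[10] = 20; a[11] = 32; a[12] = 4; a[13] = 32; a[14] = 16; a[15] = 24; a[16] = 16; a[17] = 8; a[18] = 12; a[19] = 8; a[20] = 4; a[21] = 28; a[22] = 4; a[23] = 24; a[24] = 36; a[25] = 24; a[26] = 12; a[27] = 40; a[28] = 12; a[29] = 28; a[30] = 20; a[31] = 28; a[32] = 36.
The sequence repeats with period 30.
So a[2265] = a[1 + ((2265-1) mod 30)] = a[15] = 24.

24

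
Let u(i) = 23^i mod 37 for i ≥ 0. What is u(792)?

1

Listing terms: u(0) = 1; u(1) = 23; u(2) = 11; u(3) = 31; u(4) = 10; u(5) = 8; u(6) = 36; u(7) = 14; u(8) = 26; u(9) = 6; u(10) = 27; u(11) = 29; u(12) = 1.
The sequence repeats with period 12.
So u(792) = u(0 + ((792-0) mod 12)) = u(0) = 1.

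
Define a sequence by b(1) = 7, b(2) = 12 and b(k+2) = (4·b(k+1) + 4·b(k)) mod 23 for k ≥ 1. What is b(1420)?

9

Listing terms: b(1) = 7, b(2) = 12, b(3) = 7, b(4) = 7, b(5) = 10, b(6) = 22, b(7) = 13, b(8) = 2, b(9) = 14, b(10) = 18, b(11) = 13, b(12) = 9, b(13) = 19, b(14) = 20, b(15) = 18, b(16) = 14, b(17) = 13, b(18) = 16, b(19) = 1, b(20) = 22, b(21) = 0, b(22) = 19, b(23) = 7, b(24) = 12.
The sequence repeats with period 22.
So b(1420) = b(1 + ((1420-1) mod 22)) = b(12) = 9.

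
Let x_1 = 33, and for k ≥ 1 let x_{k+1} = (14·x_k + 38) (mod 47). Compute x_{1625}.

16

We have x_1 = 33,  x_2 = 30,  x_3 = 35,  x_4 = 11,  x_5 = 4,  x_6 = 0,  x_7 = 38,  x_8 = 6,  x_9 = 28,  x_{10} = 7,  x_{11} = 42,  x_{12} = 15,  x_{13} = 13,  x_{14} = 32,  x_{15} = 16,  x_{16} = 27,  x_{17} = 40,  x_{18} = 34,  x_{19} = 44,  x_{20} = 43,  x_{21} = 29,  x_{22} = 21,  x_{23} = 3,  x_{24} = 33.
Since x_{24} = x_1 = 33, the sequence is periodic with period 23.
(1625 - 1) mod 23 = 14, so x_{1625} = x_{15} = 16.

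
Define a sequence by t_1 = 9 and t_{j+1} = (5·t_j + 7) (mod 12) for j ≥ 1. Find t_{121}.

t_1 = 9, t_2 = 4, t_3 = 3, t_4 = 10, t_5 = 9.
The sequence repeats with period 4.
(121 - 1) mod 4 = 0, so t_{121} = t_1 = 9.

9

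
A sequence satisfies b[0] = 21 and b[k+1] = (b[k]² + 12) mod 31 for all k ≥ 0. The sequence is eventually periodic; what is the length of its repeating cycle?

8

Computing terms: b[0] = 21; b[1] = 19; b[2] = 1; b[3] = 13; b[4] = 26; b[5] = 6; b[6] = 17; b[7] = 22; b[8] = 0; b[9] = 12; b[10] = 1.
Since b[10] = b[2] = 1, the sequence is eventually periodic: after a pre-period of length 2 it cycles with period 8.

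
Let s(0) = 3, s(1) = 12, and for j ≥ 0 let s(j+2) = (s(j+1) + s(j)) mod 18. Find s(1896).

Listing terms: s(0) = 3, s(1) = 12, s(2) = 15, s(3) = 9, s(4) = 6, s(5) = 15, s(6) = 3, s(7) = 0, s(8) = 3, s(9) = 3, s(10) = 6, s(11) = 9, s(12) = 15, s(13) = 6, s(14) = 3, s(15) = 9, s(16) = 12, s(17) = 3, s(18) = 15, s(19) = 0, s(20) = 15, s(21) = 15, s(22) = 12, s(23) = 9, s(24) = 3, s(25) = 12.
The sequence repeats with period 24.
(1896 - 0) mod 24 = 0, so s(1896) = s(0) = 3.

3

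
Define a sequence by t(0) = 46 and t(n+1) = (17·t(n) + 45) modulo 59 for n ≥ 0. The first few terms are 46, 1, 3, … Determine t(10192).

14

We have t(0) = 46, t(1) = 1, t(2) = 3, t(3) = 37, t(4) = 25, t(5) = 57, t(6) = 11, t(7) = 55, t(8) = 36, t(9) = 8, t(10) = 4, t(11) = 54, t(12) = 19, t(13) = 14, t(14) = 47, t(15) = 18, t(16) = 56, t(17) = 53, t(18) = 2, t(19) = 20, t(20) = 31, t(21) = 41, t(22) = 34, t(23) = 33, t(24) = 16, t(25) = 22, t(26) = 6, t(27) = 29, t(28) = 7, t(29) = 46.
The sequence repeats with period 29.
So t(10192) = t(0 + ((10192-0) mod 29)) = t(13) = 14.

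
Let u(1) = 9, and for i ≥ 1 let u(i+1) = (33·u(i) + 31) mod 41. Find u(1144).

u(1) = 9, u(2) = 0, u(3) = 31, u(4) = 29, u(5) = 4, u(6) = 40, u(7) = 39, u(8) = 6, u(9) = 24, u(10) = 3, u(11) = 7, u(12) = 16, u(13) = 26, u(14) = 28, u(15) = 12, u(16) = 17, u(17) = 18, u(18) = 10, u(19) = 33, u(20) = 13, u(21) = 9.
Since u(21) = u(1) = 9, the sequence is periodic with period 20.
(1144 - 1) mod 20 = 3, so u(1144) = u(4) = 29.

29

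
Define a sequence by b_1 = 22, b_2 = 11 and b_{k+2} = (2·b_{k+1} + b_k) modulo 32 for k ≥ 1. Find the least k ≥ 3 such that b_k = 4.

We have b_1 = 22,  b_2 = 11,  b_3 = 12,  b_4 = 3,  b_5 = 18,  b_6 = 7,  b_7 = 0,  b_8 = 7,  b_9 = 14,  b_{10} = 3,  b_{11} = 20,  b_{12} = 11,  b_{13} = 10,  b_{14} = 31,  b_{15} = 8,  b_{16} = 15,  b_{17} = 6,  b_{18} = 27,  b_{19} = 28,  b_{20} = 19,  b_{21} = 2,  b_{22} = 23,  b_{23} = 16,  b_{24} = 23,  b_{25} = 30,  b_{26} = 19,  b_{27} = 4,  b_{28} = 27,  b_{29} = 26,  b_{30} = 15,  b_{31} = 24,  b_{32} = 31,  b_{33} = 22,  b_{34} = 11.
Since (b_{33}, b_{34}) = (b_1, b_2) = (22, 11) (two consecutive terms determine the rest), the sequence is periodic with period 32.
The value 4 first appears (with k ≥ 3) at b_{27}.

27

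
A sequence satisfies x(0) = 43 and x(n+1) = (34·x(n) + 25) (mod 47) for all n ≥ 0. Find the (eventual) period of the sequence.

Listing terms: x(0) = 43; x(1) = 30; x(2) = 11; x(3) = 23; x(4) = 8; x(5) = 15; x(6) = 18; x(7) = 26; x(8) = 16; x(9) = 5; x(10) = 7; x(11) = 28; x(12) = 37; x(13) = 14; x(14) = 31; x(15) = 45; x(16) = 4; x(17) = 20; x(18) = 0; x(19) = 25; x(20) = 29; x(21) = 24; x(22) = 42; x(23) = 43.
The sequence repeats with period 23.

23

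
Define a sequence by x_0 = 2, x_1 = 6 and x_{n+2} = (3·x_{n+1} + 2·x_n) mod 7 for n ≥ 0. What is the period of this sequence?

48

We have x_0 = 2; x_1 = 6; x_2 = 1; x_3 = 1; x_4 = 5; x_5 = 3; x_6 = 5; x_7 = 0; x_8 = 3; x_9 = 2; x_{10} = 5; x_{11} = 5; x_{12} = 4; x_{13} = 1; x_{14} = 4; x_{15} = 0; x_{16} = 1; x_{17} = 3; x_{18} = 4; x_{19} = 4; x_{20} = 6; x_{21} = 5; x_{22} = 6; x_{23} = 0; x_{24} = 5; x_{25} = 1; x_{26} = 6; x_{27} = 6; x_{28} = 2; x_{29} = 4; x_{30} = 2; x_{31} = 0; x_{32} = 4; x_{33} = 5; x_{34} = 2; x_{35} = 2; x_{36} = 3; x_{37} = 6; x_{38} = 3; x_{39} = 0; x_{40} = 6; x_{41} = 4; x_{42} = 3; x_{43} = 3; x_{44} = 1; x_{45} = 2; x_{46} = 1; x_{47} = 0; x_{48} = 2; x_{49} = 6.
The sequence repeats with period 48.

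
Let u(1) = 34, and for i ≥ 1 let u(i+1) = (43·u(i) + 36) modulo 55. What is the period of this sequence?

4

We have u(1) = 34,  u(2) = 13,  u(3) = 45,  u(4) = 46,  u(5) = 34.
The sequence repeats with period 4.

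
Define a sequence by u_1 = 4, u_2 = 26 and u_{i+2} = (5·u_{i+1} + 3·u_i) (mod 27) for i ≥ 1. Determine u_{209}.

u_1 = 4,  u_2 = 26,  u_3 = 7,  u_4 = 5,  u_5 = 19,  u_6 = 2,  u_7 = 13,  u_8 = 17,  u_9 = 16,  u_{10} = 23,  u_{11} = 1,  u_{12} = 20,  u_{13} = 22,  u_{14} = 8,  u_{15} = 25,  u_{16} = 14,  u_{17} = 10,  u_{18} = 11,  u_{19} = 4,  u_{20} = 26.
The sequence repeats with period 18.
So u_{209} = u_{1 + ((209-1) mod 18)} = u_{11} = 1.

1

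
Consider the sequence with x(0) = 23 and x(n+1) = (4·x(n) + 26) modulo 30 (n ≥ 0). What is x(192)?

x(0) = 23; x(1) = 28; x(2) = 18; x(3) = 8; x(4) = 28.
Since x(4) = x(1) = 28, the sequence is eventually periodic: after a pre-period of length 1 it cycles with period 3.
For n ≥ 1, x(n) depends only on (n - 1) mod 3. (192 - 1) mod 3 = 2, so x(192) = x(3) = 8.

8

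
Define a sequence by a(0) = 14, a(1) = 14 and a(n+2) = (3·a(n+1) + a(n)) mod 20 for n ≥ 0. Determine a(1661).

8

Listing terms: a(0) = 14, a(1) = 14, a(2) = 16, a(3) = 2, a(4) = 2, a(5) = 8, a(6) = 6, a(7) = 6, a(8) = 4, a(9) = 18, a(10) = 18, a(11) = 12, a(12) = 14, a(13) = 14.
The sequence repeats with period 12.
So a(1661) = a(0 + ((1661-0) mod 12)) = a(5) = 8.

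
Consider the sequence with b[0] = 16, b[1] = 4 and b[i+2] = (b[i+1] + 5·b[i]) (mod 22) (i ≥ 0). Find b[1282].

We have b[0] = 16,  b[1] = 4,  b[2] = 18,  b[3] = 16,  b[4] = 18,  b[5] = 10,  b[6] = 12,  b[7] = 18,  b[8] = 12,  b[9] = 14,  b[10] = 8,  b[11] = 12,  b[12] = 8,  b[13] = 2,  b[14] = 20,  b[15] = 8,  b[16] = 20,  b[17] = 16,  b[18] = 6,  b[19] = 20,  b[20] = 6,  b[21] = 18,  b[22] = 4,  b[23] = 6,  b[24] = 4,  b[25] = 12,  b[26] = 10,  b[27] = 4,  b[28] = 10,  b[29] = 8,  b[30] = 14,  b[31] = 10,  b[32] = 14,  b[33] = 20,  b[34] = 2,  b[35] = 14,  b[36] = 2,  b[37] = 6,  b[38] = 16,  b[39] = 2,  b[40] = 16,  b[41] = 4.
Since (b[40], b[41]) = (b[0], b[1]) = (16, 4) (two consecutive terms determine the rest), the sequence is periodic with period 40.
So b[1282] = b[0 + ((1282-0) mod 40)] = b[2] = 18.

18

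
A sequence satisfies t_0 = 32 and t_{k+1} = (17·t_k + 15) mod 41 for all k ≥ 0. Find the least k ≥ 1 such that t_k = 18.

We have t_0 = 32, t_1 = 26, t_2 = 6, t_3 = 35, t_4 = 36, t_5 = 12, t_6 = 14, t_7 = 7, t_8 = 11, t_9 = 38, t_{10} = 5, t_{11} = 18, t_{12} = 34, t_{13} = 19, t_{14} = 10, t_{15} = 21, t_{16} = 3, t_{17} = 25, t_{18} = 30, t_{19} = 33, t_{20} = 2, t_{21} = 8, t_{22} = 28, t_{23} = 40, t_{24} = 39, t_{25} = 22, t_{26} = 20, t_{27} = 27, t_{28} = 23, t_{29} = 37, t_{30} = 29, t_{31} = 16, t_{32} = 0, t_{33} = 15, t_{34} = 24, t_{35} = 13, t_{36} = 31, t_{37} = 9, t_{38} = 4, t_{39} = 1, t_{40} = 32.
Since t_{40} = t_0 = 32, the sequence is periodic with period 40.
The value 18 first appears (with k ≥ 1) at t_{11}.

11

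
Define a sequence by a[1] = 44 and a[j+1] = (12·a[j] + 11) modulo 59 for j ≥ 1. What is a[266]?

We have a[1] = 44,  a[2] = 8,  a[3] = 48,  a[4] = 56,  a[5] = 34,  a[6] = 6,  a[7] = 24,  a[8] = 4,  a[9] = 0,  a[10] = 11,  a[11] = 25,  a[12] = 16,  a[13] = 26,  a[14] = 28,  a[15] = 52,  a[16] = 45,  a[17] = 20,  a[18] = 15,  a[19] = 14,  a[20] = 2,  a[21] = 35,  a[22] = 18,  a[23] = 50,  a[24] = 21,  a[25] = 27,  a[26] = 40,  a[27] = 19,  a[28] = 3,  a[29] = 47,  a[30] = 44.
Since a[30] = a[1] = 44, the sequence is periodic with period 29.
So a[266] = a[1 + ((266-1) mod 29)] = a[5] = 34.

34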